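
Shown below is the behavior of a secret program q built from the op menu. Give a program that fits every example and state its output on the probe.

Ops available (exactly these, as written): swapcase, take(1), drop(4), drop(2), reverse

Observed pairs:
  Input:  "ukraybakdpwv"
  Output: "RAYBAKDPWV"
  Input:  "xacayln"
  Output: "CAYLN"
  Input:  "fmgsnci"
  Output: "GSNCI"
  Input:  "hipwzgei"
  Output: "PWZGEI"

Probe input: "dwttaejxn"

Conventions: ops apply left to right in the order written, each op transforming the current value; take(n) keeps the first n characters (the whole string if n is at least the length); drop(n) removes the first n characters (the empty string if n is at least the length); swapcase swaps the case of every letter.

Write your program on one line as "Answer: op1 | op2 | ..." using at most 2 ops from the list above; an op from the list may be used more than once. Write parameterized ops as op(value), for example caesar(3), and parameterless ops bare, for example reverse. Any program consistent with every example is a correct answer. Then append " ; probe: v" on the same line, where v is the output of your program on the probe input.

drop(2) | swapcase ; probe: "TTAEJXN"

Check, running the answer program on each example:
  "ukraybakdpwv" -> "raybakdpwv" -> "RAYBAKDPWV"
  "xacayln" -> "cayln" -> "CAYLN"
  "fmgsnci" -> "gsnci" -> "GSNCI"
  "hipwzgei" -> "pwzgei" -> "PWZGEI"
  probe: "dwttaejxn" -> "ttaejxn" -> "TTAEJXN"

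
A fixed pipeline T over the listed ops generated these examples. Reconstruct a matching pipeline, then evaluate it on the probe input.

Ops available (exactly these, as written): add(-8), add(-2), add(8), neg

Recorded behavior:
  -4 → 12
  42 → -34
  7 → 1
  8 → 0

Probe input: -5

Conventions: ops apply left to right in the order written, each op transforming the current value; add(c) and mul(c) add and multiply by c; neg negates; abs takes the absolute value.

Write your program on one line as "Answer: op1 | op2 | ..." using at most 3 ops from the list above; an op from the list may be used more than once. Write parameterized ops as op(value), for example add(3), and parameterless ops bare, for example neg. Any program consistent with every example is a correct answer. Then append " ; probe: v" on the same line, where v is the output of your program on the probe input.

neg | add(8) ; probe: 13

Check, running the answer program on each example:
  -4 -> 4 -> 12
  42 -> -42 -> -34
  7 -> -7 -> 1
  8 -> -8 -> 0
  probe: -5 -> 5 -> 13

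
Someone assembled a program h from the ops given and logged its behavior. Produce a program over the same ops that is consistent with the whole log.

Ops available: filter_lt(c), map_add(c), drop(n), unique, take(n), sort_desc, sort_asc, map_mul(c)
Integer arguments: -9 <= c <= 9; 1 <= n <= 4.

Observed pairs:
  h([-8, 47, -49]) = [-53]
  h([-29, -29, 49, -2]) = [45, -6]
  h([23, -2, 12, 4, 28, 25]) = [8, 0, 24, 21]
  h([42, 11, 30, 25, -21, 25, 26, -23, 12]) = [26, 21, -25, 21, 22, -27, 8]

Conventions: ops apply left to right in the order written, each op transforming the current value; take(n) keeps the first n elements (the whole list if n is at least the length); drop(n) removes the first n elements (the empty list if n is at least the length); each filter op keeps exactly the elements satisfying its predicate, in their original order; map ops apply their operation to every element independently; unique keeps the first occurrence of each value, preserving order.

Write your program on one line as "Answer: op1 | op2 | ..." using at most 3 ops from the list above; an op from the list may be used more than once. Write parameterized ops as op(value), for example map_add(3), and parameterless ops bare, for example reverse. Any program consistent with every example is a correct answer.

map_add(-5) | drop(2) | map_add(1)

Check, running the answer program on each example:
  [-8, 47, -49] -> [-13, 42, -54] -> [-54] -> [-53]
  [-29, -29, 49, -2] -> [-34, -34, 44, -7] -> [44, -7] -> [45, -6]
  [23, -2, 12, 4, 28, 25] -> [18, -7, 7, -1, 23, 20] -> [7, -1, 23, 20] -> [8, 0, 24, 21]
  [42, 11, 30, 25, -21, 25, 26, -23, 12] -> [37, 6, 25, 20, -26, 20, 21, -28, 7] -> [25, 20, -26, 20, 21, -28, 7] -> [26, 21, -25, 21, 22, -27, 8]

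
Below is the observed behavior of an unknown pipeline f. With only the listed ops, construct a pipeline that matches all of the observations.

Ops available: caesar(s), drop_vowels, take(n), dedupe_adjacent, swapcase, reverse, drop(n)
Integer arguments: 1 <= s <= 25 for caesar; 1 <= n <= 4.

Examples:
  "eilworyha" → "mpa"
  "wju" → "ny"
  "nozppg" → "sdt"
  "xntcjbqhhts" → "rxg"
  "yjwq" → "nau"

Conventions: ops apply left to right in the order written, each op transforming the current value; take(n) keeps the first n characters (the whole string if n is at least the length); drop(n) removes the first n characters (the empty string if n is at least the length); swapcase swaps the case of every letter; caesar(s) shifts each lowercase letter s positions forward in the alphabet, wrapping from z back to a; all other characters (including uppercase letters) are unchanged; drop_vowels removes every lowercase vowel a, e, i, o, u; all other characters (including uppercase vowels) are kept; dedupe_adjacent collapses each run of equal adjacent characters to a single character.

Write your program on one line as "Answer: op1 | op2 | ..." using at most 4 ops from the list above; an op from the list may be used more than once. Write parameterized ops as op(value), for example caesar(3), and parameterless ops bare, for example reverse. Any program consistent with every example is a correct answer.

caesar(4) | drop(1) | take(3)

Check, running the answer program on each example:
  "eilworyha" -> "impasvcle" -> "mpasvcle" -> "mpa"
  "wju" -> "any" -> "ny" -> "ny"
  "nozppg" -> "rsdttk" -> "sdttk" -> "sdt"
  "xntcjbqhhts" -> "brxgnfullxw" -> "rxgnfullxw" -> "rxg"
  "yjwq" -> "cnau" -> "nau" -> "nau"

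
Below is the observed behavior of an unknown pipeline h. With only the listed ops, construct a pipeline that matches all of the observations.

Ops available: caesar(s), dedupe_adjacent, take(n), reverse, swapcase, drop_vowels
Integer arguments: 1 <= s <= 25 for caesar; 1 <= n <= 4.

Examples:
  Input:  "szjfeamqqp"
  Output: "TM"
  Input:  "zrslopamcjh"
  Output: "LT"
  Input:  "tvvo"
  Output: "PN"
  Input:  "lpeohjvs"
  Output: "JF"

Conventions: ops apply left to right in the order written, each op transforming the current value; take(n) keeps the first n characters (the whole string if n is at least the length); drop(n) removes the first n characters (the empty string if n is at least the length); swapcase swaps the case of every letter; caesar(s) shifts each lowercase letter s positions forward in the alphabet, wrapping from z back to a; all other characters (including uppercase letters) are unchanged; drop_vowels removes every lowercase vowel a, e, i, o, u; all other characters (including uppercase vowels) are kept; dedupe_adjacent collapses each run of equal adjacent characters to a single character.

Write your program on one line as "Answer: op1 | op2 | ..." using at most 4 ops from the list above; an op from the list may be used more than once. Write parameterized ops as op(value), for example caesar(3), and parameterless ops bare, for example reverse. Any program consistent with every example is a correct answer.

caesar(20) | swapcase | take(2) | reverse

Check, running the answer program on each example:
  "szjfeamqqp" -> "mtdzyugkkj" -> "MTDZYUGKKJ" -> "MT" -> "TM"
  "zrslopamcjh" -> "tlmfijugwdb" -> "TLMFIJUGWDB" -> "TL" -> "LT"
  "tvvo" -> "nppi" -> "NPPI" -> "NP" -> "PN"
  "lpeohjvs" -> "fjyibdpm" -> "FJYIBDPM" -> "FJ" -> "JF"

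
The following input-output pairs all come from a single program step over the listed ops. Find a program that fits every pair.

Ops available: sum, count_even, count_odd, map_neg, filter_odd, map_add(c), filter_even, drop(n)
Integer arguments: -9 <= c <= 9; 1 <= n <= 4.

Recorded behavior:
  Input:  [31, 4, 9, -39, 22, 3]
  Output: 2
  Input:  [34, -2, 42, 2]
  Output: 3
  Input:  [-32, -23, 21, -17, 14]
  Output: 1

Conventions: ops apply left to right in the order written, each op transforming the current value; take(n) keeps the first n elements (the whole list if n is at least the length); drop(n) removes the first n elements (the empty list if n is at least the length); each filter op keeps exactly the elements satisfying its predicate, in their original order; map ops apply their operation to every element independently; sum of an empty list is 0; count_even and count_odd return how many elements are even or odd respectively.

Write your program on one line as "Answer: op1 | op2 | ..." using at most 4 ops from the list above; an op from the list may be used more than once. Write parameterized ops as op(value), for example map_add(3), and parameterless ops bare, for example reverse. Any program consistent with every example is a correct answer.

drop(1) | map_neg | map_add(9) | count_odd

Check, running the answer program on each example:
  [31, 4, 9, -39, 22, 3] -> [4, 9, -39, 22, 3] -> [-4, -9, 39, -22, -3] -> [5, 0, 48, -13, 6] -> 2
  [34, -2, 42, 2] -> [-2, 42, 2] -> [2, -42, -2] -> [11, -33, 7] -> 3
  [-32, -23, 21, -17, 14] -> [-23, 21, -17, 14] -> [23, -21, 17, -14] -> [32, -12, 26, -5] -> 1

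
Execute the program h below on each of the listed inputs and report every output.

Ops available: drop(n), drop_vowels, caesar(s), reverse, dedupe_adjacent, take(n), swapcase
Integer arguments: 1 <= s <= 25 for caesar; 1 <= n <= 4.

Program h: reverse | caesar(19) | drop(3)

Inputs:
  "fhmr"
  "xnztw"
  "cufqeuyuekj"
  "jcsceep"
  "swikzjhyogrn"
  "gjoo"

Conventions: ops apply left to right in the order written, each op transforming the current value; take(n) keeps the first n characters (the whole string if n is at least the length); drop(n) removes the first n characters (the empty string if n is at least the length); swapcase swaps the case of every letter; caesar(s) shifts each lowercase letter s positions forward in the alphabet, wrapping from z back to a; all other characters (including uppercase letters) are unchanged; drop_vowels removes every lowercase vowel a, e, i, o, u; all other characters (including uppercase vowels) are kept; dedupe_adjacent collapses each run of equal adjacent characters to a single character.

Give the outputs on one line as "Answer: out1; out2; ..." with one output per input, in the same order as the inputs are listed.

"y"; "gq"; "nrnxjynv"; "vlvc"; "hracsdbpl"; "z"

Execution, op by op:
  "fhmr" -> "rmhf" -> "kfay" -> "y"
  "xnztw" -> "wtznx" -> "pmsgq" -> "gq"
  "cufqeuyuekj" -> "jkeuyueqfuc" -> "cdxnrnxjynv" -> "nrnxjynv"
  "jcsceep" -> "peecscj" -> "ixxvlvc" -> "vlvc"
  "swikzjhyogrn" -> "nrgoyhjzkiws" -> "gkzhracsdbpl" -> "hracsdbpl"
  "gjoo" -> "oojg" -> "hhcz" -> "z"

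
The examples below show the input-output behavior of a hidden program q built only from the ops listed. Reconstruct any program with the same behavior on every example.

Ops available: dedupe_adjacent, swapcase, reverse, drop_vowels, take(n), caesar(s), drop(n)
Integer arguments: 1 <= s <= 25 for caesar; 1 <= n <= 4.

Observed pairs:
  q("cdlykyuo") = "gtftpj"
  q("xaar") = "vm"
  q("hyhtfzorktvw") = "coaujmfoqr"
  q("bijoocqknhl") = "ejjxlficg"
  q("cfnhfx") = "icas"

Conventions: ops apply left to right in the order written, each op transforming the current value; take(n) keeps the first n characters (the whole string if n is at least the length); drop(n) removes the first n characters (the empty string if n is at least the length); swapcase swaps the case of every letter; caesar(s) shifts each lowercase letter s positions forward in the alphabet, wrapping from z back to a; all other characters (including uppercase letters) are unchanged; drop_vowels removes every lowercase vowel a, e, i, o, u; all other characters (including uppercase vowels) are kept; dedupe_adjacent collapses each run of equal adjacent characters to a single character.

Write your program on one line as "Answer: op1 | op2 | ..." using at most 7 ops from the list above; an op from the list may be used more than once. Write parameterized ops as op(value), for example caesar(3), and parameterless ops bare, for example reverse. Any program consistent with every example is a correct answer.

drop(1) | reverse | caesar(18) | reverse | caesar(3) | drop(1)

Check, running the answer program on each example:
  "cdlykyuo" -> "dlykyuo" -> "ouykyld" -> "gmqcqdv" -> "vdqcqmg" -> "ygtftpj" -> "gtftpj"
  "xaar" -> "aar" -> "raa" -> "jss" -> "ssj" -> "vvm" -> "vm"
  "hyhtfzorktvw" -> "yhtfzorktvw" -> "wvtkrozfthy" -> "onlcjgrxlzq" -> "qzlxrgjclno" -> "tcoaujmfoqr" -> "coaujmfoqr"
  "bijoocqknhl" -> "ijoocqknhl" -> "lhnkqcooji" -> "dzfciuggba" -> "abgguicfzd" -> "dejjxlficg" -> "ejjxlficg"
  "cfnhfx" -> "fnhfx" -> "xfhnf" -> "pxzfx" -> "xfzxp" -> "aicas" -> "icas"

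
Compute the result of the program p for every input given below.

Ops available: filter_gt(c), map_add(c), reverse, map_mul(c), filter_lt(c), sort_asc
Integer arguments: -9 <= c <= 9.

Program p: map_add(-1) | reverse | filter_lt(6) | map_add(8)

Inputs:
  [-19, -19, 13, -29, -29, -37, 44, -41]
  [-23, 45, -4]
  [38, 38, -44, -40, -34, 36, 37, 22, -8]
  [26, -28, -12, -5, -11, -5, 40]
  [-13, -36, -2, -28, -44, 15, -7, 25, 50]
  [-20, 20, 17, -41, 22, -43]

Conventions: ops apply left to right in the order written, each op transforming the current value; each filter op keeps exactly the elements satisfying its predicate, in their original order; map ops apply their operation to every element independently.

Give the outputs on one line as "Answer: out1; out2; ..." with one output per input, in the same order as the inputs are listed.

Execution, op by op:
  [-19, -19, 13, -29, -29, -37, 44, -41] -> [-20, -20, 12, -30, -30, -38, 43, -42] -> [-42, 43, -38, -30, -30, 12, -20, -20] -> [-42, -38, -30, -30, -20, -20] -> [-34, -30, -22, -22, -12, -12]
  [-23, 45, -4] -> [-24, 44, -5] -> [-5, 44, -24] -> [-5, -24] -> [3, -16]
  [38, 38, -44, -40, -34, 36, 37, 22, -8] -> [37, 37, -45, -41, -35, 35, 36, 21, -9] -> [-9, 21, 36, 35, -35, -41, -45, 37, 37] -> [-9, -35, -41, -45] -> [-1, -27, -33, -37]
  [26, -28, -12, -5, -11, -5, 40] -> [25, -29, -13, -6, -12, -6, 39] -> [39, -6, -12, -6, -13, -29, 25] -> [-6, -12, -6, -13, -29] -> [2, -4, 2, -5, -21]
  [-13, -36, -2, -28, -44, 15, -7, 25, 50] -> [-14, -37, -3, -29, -45, 14, -8, 24, 49] -> [49, 24, -8, 14, -45, -29, -3, -37, -14] -> [-8, -45, -29, -3, -37, -14] -> [0, -37, -21, 5, -29, -6]
  [-20, 20, 17, -41, 22, -43] -> [-21, 19, 16, -42, 21, -44] -> [-44, 21, -42, 16, 19, -21] -> [-44, -42, -21] -> [-36, -34, -13]

[-34, -30, -22, -22, -12, -12]; [3, -16]; [-1, -27, -33, -37]; [2, -4, 2, -5, -21]; [0, -37, -21, 5, -29, -6]; [-36, -34, -13]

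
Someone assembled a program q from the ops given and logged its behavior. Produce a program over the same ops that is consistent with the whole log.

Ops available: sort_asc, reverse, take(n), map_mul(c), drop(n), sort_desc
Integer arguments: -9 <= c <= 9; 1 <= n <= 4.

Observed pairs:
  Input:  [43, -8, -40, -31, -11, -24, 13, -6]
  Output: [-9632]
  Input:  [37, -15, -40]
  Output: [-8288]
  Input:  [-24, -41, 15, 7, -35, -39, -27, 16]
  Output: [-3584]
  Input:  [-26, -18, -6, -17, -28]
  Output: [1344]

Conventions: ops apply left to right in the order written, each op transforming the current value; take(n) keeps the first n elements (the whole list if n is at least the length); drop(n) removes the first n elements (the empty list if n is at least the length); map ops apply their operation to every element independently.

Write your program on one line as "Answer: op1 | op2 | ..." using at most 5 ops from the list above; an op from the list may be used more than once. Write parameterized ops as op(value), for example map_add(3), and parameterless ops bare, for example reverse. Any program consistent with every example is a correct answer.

map_mul(7) | map_mul(8) | sort_desc | take(1) | map_mul(-4)

Check, running the answer program on each example:
  [43, -8, -40, -31, -11, -24, 13, -6] -> [301, -56, -280, -217, -77, -168, 91, -42] -> [2408, -448, -2240, -1736, -616, -1344, 728, -336] -> [2408, 728, -336, -448, -616, -1344, -1736, -2240] -> [2408] -> [-9632]
  [37, -15, -40] -> [259, -105, -280] -> [2072, -840, -2240] -> [2072, -840, -2240] -> [2072] -> [-8288]
  [-24, -41, 15, 7, -35, -39, -27, 16] -> [-168, -287, 105, 49, -245, -273, -189, 112] -> [-1344, -2296, 840, 392, -1960, -2184, -1512, 896] -> [896, 840, 392, -1344, -1512, -1960, -2184, -2296] -> [896] -> [-3584]
  [-26, -18, -6, -17, -28] -> [-182, -126, -42, -119, -196] -> [-1456, -1008, -336, -952, -1568] -> [-336, -952, -1008, -1456, -1568] -> [-336] -> [1344]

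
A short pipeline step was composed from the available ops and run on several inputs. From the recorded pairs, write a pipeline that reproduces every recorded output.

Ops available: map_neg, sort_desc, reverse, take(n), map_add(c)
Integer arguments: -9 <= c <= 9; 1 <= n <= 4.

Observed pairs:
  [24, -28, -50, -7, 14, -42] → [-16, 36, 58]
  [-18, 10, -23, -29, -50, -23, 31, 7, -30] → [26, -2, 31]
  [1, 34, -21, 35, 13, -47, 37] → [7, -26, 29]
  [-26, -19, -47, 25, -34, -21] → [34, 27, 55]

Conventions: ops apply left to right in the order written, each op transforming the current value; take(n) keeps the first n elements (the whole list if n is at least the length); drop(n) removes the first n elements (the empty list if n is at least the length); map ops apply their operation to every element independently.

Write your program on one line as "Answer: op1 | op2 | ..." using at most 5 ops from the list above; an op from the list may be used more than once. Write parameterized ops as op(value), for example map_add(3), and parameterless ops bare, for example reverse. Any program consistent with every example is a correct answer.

map_add(1) | take(3) | map_neg | map_add(9)

Check, running the answer program on each example:
  [24, -28, -50, -7, 14, -42] -> [25, -27, -49, -6, 15, -41] -> [25, -27, -49] -> [-25, 27, 49] -> [-16, 36, 58]
  [-18, 10, -23, -29, -50, -23, 31, 7, -30] -> [-17, 11, -22, -28, -49, -22, 32, 8, -29] -> [-17, 11, -22] -> [17, -11, 22] -> [26, -2, 31]
  [1, 34, -21, 35, 13, -47, 37] -> [2, 35, -20, 36, 14, -46, 38] -> [2, 35, -20] -> [-2, -35, 20] -> [7, -26, 29]
  [-26, -19, -47, 25, -34, -21] -> [-25, -18, -46, 26, -33, -20] -> [-25, -18, -46] -> [25, 18, 46] -> [34, 27, 55]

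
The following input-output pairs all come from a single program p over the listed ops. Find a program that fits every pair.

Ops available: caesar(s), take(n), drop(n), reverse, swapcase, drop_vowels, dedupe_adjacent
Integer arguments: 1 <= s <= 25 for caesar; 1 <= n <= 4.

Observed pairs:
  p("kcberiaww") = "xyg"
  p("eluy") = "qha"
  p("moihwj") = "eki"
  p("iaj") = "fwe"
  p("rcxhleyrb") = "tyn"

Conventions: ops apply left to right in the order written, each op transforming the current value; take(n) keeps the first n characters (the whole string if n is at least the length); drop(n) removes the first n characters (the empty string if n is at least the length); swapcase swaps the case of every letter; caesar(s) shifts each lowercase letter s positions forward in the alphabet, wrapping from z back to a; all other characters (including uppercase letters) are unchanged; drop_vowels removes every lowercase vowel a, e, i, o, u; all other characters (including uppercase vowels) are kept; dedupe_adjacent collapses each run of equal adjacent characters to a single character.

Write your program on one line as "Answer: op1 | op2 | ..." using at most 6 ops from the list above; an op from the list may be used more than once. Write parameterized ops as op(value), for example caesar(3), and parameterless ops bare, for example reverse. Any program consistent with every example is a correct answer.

caesar(14) | swapcase | take(3) | swapcase | reverse | caesar(8)

Check, running the answer program on each example:
  "kcberiaww" -> "yqpsfwokk" -> "YQPSFWOKK" -> "YQP" -> "yqp" -> "pqy" -> "xyg"
  "eluy" -> "szim" -> "SZIM" -> "SZI" -> "szi" -> "izs" -> "qha"
  "moihwj" -> "acwvkx" -> "ACWVKX" -> "ACW" -> "acw" -> "wca" -> "eki"
  "iaj" -> "wox" -> "WOX" -> "WOX" -> "wox" -> "xow" -> "fwe"
  "rcxhleyrb" -> "fqlvzsmfp" -> "FQLVZSMFP" -> "FQL" -> "fql" -> "lqf" -> "tyn"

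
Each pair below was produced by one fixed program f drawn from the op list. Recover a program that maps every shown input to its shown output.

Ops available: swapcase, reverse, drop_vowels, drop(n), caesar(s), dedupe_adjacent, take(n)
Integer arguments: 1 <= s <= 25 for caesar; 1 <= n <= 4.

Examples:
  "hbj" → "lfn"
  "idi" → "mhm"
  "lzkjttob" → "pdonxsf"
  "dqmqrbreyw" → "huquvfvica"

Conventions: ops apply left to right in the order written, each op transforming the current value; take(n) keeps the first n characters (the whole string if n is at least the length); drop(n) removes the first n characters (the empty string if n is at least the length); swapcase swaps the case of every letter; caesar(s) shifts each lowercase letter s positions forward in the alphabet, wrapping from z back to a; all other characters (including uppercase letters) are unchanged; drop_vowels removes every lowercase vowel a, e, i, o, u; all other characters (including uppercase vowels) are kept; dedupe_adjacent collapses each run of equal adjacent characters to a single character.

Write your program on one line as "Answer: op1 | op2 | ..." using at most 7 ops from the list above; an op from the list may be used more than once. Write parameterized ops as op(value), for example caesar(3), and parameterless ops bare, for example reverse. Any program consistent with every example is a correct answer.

caesar(13) | caesar(22) | caesar(21) | swapcase | dedupe_adjacent | swapcase

Check, running the answer program on each example:
  "hbj" -> "uow" -> "qks" -> "lfn" -> "LFN" -> "LFN" -> "lfn"
  "idi" -> "vqv" -> "rmr" -> "mhm" -> "MHM" -> "MHM" -> "mhm"
  "lzkjttob" -> "ymxwggbo" -> "uitsccxk" -> "pdonxxsf" -> "PDONXXSF" -> "PDONXSF" -> "pdonxsf"
  "dqmqrbreyw" -> "qdzdeoerlj" -> "mzvzakanhf" -> "huquvfvica" -> "HUQUVFVICA" -> "HUQUVFVICA" -> "huquvfvica"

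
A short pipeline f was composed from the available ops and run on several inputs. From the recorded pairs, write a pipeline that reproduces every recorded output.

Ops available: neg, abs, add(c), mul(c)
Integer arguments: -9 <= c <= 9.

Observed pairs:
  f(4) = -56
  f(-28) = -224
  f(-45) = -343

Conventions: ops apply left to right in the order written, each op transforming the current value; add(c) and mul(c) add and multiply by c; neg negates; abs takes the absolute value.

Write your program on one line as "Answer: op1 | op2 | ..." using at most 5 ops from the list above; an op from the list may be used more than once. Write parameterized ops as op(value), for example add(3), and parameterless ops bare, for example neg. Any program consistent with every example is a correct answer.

abs | add(7) | add(-3) | mul(-7)

Check, running the answer program on each example:
  4 -> 4 -> 11 -> 8 -> -56
  -28 -> 28 -> 35 -> 32 -> -224
  -45 -> 45 -> 52 -> 49 -> -343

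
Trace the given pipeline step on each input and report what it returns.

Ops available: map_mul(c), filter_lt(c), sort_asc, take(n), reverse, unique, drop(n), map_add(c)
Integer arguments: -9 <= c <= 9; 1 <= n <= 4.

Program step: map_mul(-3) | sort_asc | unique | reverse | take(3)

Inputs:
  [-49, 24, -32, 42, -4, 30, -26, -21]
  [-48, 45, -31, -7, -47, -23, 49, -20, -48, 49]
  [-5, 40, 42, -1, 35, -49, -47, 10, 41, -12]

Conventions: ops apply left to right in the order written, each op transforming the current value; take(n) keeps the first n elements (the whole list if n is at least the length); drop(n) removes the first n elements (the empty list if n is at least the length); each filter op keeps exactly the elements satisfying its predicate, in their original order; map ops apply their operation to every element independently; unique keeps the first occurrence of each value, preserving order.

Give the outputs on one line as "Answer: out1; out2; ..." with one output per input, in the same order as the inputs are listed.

Execution, op by op:
  [-49, 24, -32, 42, -4, 30, -26, -21] -> [147, -72, 96, -126, 12, -90, 78, 63] -> [-126, -90, -72, 12, 63, 78, 96, 147] -> [-126, -90, -72, 12, 63, 78, 96, 147] -> [147, 96, 78, 63, 12, -72, -90, -126] -> [147, 96, 78]
  [-48, 45, -31, -7, -47, -23, 49, -20, -48, 49] -> [144, -135, 93, 21, 141, 69, -147, 60, 144, -147] -> [-147, -147, -135, 21, 60, 69, 93, 141, 144, 144] -> [-147, -135, 21, 60, 69, 93, 141, 144] -> [144, 141, 93, 69, 60, 21, -135, -147] -> [144, 141, 93]
  [-5, 40, 42, -1, 35, -49, -47, 10, 41, -12] -> [15, -120, -126, 3, -105, 147, 141, -30, -123, 36] -> [-126, -123, -120, -105, -30, 3, 15, 36, 141, 147] -> [-126, -123, -120, -105, -30, 3, 15, 36, 141, 147] -> [147, 141, 36, 15, 3, -30, -105, -120, -123, -126] -> [147, 141, 36]

[147, 96, 78]; [144, 141, 93]; [147, 141, 36]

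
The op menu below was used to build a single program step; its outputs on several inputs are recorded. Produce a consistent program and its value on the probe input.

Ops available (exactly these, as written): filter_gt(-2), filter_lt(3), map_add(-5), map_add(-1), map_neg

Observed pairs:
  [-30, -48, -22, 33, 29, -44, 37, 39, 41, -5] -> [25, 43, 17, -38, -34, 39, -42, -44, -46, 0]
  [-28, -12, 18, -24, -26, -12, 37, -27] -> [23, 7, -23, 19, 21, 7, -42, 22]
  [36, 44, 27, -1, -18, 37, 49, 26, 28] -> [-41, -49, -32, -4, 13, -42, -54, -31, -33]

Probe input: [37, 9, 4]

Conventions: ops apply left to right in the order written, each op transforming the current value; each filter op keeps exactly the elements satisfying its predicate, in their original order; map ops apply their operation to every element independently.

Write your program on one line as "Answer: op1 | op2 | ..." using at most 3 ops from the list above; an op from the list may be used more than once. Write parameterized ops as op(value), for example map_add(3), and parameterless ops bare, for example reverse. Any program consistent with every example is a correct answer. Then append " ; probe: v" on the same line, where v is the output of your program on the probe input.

map_neg | map_add(-5) ; probe: [-42, -14, -9]

Check, running the answer program on each example:
  [-30, -48, -22, 33, 29, -44, 37, 39, 41, -5] -> [30, 48, 22, -33, -29, 44, -37, -39, -41, 5] -> [25, 43, 17, -38, -34, 39, -42, -44, -46, 0]
  [-28, -12, 18, -24, -26, -12, 37, -27] -> [28, 12, -18, 24, 26, 12, -37, 27] -> [23, 7, -23, 19, 21, 7, -42, 22]
  [36, 44, 27, -1, -18, 37, 49, 26, 28] -> [-36, -44, -27, 1, 18, -37, -49, -26, -28] -> [-41, -49, -32, -4, 13, -42, -54, -31, -33]
  probe: [37, 9, 4] -> [-37, -9, -4] -> [-42, -14, -9]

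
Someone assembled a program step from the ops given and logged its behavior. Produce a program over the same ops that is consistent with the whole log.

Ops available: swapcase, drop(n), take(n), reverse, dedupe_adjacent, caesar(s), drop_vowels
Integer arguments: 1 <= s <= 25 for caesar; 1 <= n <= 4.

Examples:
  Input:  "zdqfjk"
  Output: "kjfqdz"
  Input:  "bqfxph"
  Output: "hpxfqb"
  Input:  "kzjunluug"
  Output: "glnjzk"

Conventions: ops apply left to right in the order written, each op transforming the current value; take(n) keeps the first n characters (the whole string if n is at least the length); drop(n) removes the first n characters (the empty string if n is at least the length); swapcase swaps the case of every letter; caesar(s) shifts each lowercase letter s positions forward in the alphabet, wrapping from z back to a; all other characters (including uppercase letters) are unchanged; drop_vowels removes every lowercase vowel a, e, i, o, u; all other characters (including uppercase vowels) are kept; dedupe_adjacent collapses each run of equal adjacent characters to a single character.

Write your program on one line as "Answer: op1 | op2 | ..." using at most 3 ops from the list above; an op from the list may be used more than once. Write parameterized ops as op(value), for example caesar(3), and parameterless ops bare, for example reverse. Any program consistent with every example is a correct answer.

drop_vowels | reverse

Check, running the answer program on each example:
  "zdqfjk" -> "zdqfjk" -> "kjfqdz"
  "bqfxph" -> "bqfxph" -> "hpxfqb"
  "kzjunluug" -> "kzjnlg" -> "glnjzk"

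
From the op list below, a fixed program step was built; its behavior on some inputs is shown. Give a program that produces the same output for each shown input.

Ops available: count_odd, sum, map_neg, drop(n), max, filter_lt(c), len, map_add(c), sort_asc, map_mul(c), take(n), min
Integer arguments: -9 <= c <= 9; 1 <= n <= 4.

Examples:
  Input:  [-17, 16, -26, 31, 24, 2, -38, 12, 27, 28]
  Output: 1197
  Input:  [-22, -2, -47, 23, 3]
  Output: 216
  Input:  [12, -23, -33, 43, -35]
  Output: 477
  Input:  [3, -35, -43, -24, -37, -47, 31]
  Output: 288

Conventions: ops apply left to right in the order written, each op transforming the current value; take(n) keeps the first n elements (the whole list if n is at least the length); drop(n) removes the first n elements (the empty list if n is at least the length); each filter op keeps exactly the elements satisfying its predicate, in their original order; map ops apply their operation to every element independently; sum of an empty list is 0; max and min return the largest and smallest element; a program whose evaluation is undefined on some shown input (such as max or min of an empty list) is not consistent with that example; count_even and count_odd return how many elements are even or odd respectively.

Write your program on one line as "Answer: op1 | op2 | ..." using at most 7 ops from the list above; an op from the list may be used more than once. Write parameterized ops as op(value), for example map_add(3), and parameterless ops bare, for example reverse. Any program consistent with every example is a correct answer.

map_add(-1) | map_mul(9) | map_neg | filter_lt(5) | map_mul(-1) | sum

Check, running the answer program on each example:
  [-17, 16, -26, 31, 24, 2, -38, 12, 27, 28] -> [-18, 15, -27, 30, 23, 1, -39, 11, 26, 27] -> [-162, 135, -243, 270, 207, 9, -351, 99, 234, 243] -> [162, -135, 243, -270, -207, -9, 351, -99, -234, -243] -> [-135, -270, -207, -9, -99, -234, -243] -> [135, 270, 207, 9, 99, 234, 243] -> 1197
  [-22, -2, -47, 23, 3] -> [-23, -3, -48, 22, 2] -> [-207, -27, -432, 198, 18] -> [207, 27, 432, -198, -18] -> [-198, -18] -> [198, 18] -> 216
  [12, -23, -33, 43, -35] -> [11, -24, -34, 42, -36] -> [99, -216, -306, 378, -324] -> [-99, 216, 306, -378, 324] -> [-99, -378] -> [99, 378] -> 477
  [3, -35, -43, -24, -37, -47, 31] -> [2, -36, -44, -25, -38, -48, 30] -> [18, -324, -396, -225, -342, -432, 270] -> [-18, 324, 396, 225, 342, 432, -270] -> [-18, -270] -> [18, 270] -> 288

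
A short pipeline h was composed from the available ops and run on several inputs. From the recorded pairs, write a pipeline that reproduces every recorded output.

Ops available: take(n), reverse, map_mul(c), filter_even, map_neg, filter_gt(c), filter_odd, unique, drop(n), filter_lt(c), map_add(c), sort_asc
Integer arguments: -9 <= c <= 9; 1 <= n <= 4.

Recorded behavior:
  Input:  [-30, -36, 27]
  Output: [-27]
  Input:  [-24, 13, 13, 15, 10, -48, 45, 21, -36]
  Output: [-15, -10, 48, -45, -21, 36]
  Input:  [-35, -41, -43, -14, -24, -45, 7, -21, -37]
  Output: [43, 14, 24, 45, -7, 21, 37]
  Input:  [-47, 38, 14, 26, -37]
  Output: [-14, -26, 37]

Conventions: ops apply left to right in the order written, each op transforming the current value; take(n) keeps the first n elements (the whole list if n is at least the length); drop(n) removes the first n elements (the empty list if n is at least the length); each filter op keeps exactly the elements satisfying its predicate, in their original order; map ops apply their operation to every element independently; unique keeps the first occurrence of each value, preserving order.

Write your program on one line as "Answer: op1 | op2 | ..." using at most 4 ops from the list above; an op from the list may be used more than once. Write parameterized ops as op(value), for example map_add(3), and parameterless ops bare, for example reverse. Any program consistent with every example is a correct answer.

unique | map_neg | drop(2)

Check, running the answer program on each example:
  [-30, -36, 27] -> [-30, -36, 27] -> [30, 36, -27] -> [-27]
  [-24, 13, 13, 15, 10, -48, 45, 21, -36] -> [-24, 13, 15, 10, -48, 45, 21, -36] -> [24, -13, -15, -10, 48, -45, -21, 36] -> [-15, -10, 48, -45, -21, 36]
  [-35, -41, -43, -14, -24, -45, 7, -21, -37] -> [-35, -41, -43, -14, -24, -45, 7, -21, -37] -> [35, 41, 43, 14, 24, 45, -7, 21, 37] -> [43, 14, 24, 45, -7, 21, 37]
  [-47, 38, 14, 26, -37] -> [-47, 38, 14, 26, -37] -> [47, -38, -14, -26, 37] -> [-14, -26, 37]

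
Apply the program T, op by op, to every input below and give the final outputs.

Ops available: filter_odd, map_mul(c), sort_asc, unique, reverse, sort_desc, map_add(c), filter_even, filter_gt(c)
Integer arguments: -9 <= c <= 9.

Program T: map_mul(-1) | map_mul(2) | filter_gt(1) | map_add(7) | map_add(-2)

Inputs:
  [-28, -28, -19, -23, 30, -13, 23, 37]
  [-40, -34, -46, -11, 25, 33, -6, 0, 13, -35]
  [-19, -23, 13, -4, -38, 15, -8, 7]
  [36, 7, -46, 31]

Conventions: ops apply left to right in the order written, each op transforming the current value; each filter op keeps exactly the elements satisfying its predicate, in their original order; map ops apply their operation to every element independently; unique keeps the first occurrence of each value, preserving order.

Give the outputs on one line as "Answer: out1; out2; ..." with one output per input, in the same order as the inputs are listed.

[61, 61, 43, 51, 31]; [85, 73, 97, 27, 17, 75]; [43, 51, 13, 81, 21]; [97]

Execution, op by op:
  [-28, -28, -19, -23, 30, -13, 23, 37] -> [28, 28, 19, 23, -30, 13, -23, -37] -> [56, 56, 38, 46, -60, 26, -46, -74] -> [56, 56, 38, 46, 26] -> [63, 63, 45, 53, 33] -> [61, 61, 43, 51, 31]
  [-40, -34, -46, -11, 25, 33, -6, 0, 13, -35] -> [40, 34, 46, 11, -25, -33, 6, 0, -13, 35] -> [80, 68, 92, 22, -50, -66, 12, 0, -26, 70] -> [80, 68, 92, 22, 12, 70] -> [87, 75, 99, 29, 19, 77] -> [85, 73, 97, 27, 17, 75]
  [-19, -23, 13, -4, -38, 15, -8, 7] -> [19, 23, -13, 4, 38, -15, 8, -7] -> [38, 46, -26, 8, 76, -30, 16, -14] -> [38, 46, 8, 76, 16] -> [45, 53, 15, 83, 23] -> [43, 51, 13, 81, 21]
  [36, 7, -46, 31] -> [-36, -7, 46, -31] -> [-72, -14, 92, -62] -> [92] -> [99] -> [97]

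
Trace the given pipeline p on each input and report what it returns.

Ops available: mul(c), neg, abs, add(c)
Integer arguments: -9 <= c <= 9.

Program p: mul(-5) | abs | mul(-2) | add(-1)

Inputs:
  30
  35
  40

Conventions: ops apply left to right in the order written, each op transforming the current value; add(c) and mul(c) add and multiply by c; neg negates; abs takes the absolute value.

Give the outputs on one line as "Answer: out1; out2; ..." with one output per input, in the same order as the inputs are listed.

Execution, op by op:
  30 -> -150 -> 150 -> -300 -> -301
  35 -> -175 -> 175 -> -350 -> -351
  40 -> -200 -> 200 -> -400 -> -401

-301; -351; -401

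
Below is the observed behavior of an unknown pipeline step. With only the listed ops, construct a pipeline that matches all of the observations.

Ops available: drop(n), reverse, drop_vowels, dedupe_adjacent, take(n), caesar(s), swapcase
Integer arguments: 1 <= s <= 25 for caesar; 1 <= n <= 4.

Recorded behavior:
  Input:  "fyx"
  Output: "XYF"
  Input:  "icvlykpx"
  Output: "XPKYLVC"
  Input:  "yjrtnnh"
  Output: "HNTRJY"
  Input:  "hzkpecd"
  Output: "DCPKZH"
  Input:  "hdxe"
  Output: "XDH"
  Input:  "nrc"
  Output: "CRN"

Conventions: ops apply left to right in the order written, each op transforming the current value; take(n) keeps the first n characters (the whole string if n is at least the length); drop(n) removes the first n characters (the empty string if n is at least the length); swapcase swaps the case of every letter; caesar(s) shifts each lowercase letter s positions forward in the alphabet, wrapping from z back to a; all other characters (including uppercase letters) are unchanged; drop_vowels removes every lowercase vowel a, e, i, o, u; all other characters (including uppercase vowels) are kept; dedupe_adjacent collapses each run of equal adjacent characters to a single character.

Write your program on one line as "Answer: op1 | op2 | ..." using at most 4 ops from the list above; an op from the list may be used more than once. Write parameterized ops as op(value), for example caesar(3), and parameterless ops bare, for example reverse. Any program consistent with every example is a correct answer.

drop_vowels | swapcase | dedupe_adjacent | reverse

Check, running the answer program on each example:
  "fyx" -> "fyx" -> "FYX" -> "FYX" -> "XYF"
  "icvlykpx" -> "cvlykpx" -> "CVLYKPX" -> "CVLYKPX" -> "XPKYLVC"
  "yjrtnnh" -> "yjrtnnh" -> "YJRTNNH" -> "YJRTNH" -> "HNTRJY"
  "hzkpecd" -> "hzkpcd" -> "HZKPCD" -> "HZKPCD" -> "DCPKZH"
  "hdxe" -> "hdx" -> "HDX" -> "HDX" -> "XDH"
  "nrc" -> "nrc" -> "NRC" -> "NRC" -> "CRN"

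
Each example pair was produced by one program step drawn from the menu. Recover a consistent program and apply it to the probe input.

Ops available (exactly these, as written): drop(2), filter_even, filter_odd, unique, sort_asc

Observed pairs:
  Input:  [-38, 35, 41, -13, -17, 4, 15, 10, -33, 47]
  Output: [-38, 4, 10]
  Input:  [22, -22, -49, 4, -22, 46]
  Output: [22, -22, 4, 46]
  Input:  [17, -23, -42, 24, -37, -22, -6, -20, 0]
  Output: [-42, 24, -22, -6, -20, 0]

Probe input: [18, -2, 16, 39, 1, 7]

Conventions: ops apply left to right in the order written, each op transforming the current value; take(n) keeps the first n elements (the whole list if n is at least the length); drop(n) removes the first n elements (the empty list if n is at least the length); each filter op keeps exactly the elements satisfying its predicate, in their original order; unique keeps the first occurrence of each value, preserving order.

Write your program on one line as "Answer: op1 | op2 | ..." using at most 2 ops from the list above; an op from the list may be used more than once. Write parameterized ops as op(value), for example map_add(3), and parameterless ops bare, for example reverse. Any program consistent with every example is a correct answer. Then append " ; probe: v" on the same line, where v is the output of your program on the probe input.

unique | filter_even ; probe: [18, -2, 16]

Check, running the answer program on each example:
  [-38, 35, 41, -13, -17, 4, 15, 10, -33, 47] -> [-38, 35, 41, -13, -17, 4, 15, 10, -33, 47] -> [-38, 4, 10]
  [22, -22, -49, 4, -22, 46] -> [22, -22, -49, 4, 46] -> [22, -22, 4, 46]
  [17, -23, -42, 24, -37, -22, -6, -20, 0] -> [17, -23, -42, 24, -37, -22, -6, -20, 0] -> [-42, 24, -22, -6, -20, 0]
  probe: [18, -2, 16, 39, 1, 7] -> [18, -2, 16, 39, 1, 7] -> [18, -2, 16]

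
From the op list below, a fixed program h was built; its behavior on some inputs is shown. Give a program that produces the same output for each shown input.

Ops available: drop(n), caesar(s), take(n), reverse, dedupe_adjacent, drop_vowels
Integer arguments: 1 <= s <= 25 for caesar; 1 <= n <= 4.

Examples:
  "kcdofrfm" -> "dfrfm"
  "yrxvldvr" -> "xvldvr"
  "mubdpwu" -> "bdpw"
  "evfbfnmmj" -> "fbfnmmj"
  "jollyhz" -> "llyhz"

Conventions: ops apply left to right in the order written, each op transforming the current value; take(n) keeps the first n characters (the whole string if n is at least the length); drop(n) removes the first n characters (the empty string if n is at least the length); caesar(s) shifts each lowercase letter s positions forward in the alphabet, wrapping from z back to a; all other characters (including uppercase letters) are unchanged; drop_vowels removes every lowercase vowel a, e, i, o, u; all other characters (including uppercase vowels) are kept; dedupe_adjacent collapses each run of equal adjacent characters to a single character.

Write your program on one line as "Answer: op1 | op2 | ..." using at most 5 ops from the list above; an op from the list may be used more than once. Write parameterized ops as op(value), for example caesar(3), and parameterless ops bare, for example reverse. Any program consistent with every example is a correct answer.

drop(2) | reverse | drop_vowels | reverse

Check, running the answer program on each example:
  "kcdofrfm" -> "dofrfm" -> "mfrfod" -> "mfrfd" -> "dfrfm"
  "yrxvldvr" -> "xvldvr" -> "rvdlvx" -> "rvdlvx" -> "xvldvr"
  "mubdpwu" -> "bdpwu" -> "uwpdb" -> "wpdb" -> "bdpw"
  "evfbfnmmj" -> "fbfnmmj" -> "jmmnfbf" -> "jmmnfbf" -> "fbfnmmj"
  "jollyhz" -> "llyhz" -> "zhyll" -> "zhyll" -> "llyhz"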